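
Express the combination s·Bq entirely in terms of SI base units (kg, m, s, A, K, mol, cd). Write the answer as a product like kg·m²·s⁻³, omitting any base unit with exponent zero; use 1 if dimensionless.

1

Bq = s⁻¹.
Combining: s·Bq = s · s⁻¹ = 1.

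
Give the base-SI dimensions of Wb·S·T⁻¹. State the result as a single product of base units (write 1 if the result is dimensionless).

Wb = V·s (flux: a volt is a weber per second),
    = kg·m²·s⁻²·A⁻¹.
S = 1/Ω (conductance is reciprocal resistance),
    = kg⁻¹·m⁻²·s³·A².
T = Wb/m² (flux density = flux per area),
    = kg·s⁻²·A⁻¹.
So T⁻¹ = kg⁻¹·s²·A.
Combining: Wb·S·T⁻¹ = (kg·m²·s⁻²·A⁻¹) · (kg⁻¹·m⁻²·s³·A²) · (kg⁻¹·s²·A) = kg⁻¹·s³·A².

kg⁻¹·s³·A²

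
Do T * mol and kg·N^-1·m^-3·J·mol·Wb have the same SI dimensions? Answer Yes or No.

No

Left side:
  T = Wb/m² (flux density = flux per area),
      = kg·s⁻²·A⁻¹.
  Combining: T·mol = (kg·s⁻²·A⁻¹) · mol = kg·s⁻²·A⁻¹·mol.
Right side:
  N = kg·m/s² = kg·m·s⁻² (force = mass × acceleration).
  So N⁻¹ = kg⁻¹·m⁻¹·s².
  J = N·m (work = force × distance),
      = kg·m²·s⁻².
  Wb = V·s (flux: a volt is a weber per second),
      = kg·m²·s⁻²·A⁻¹.
  Combining: kg·N⁻¹·m⁻³·J·mol·Wb = kg · (kg⁻¹·m⁻¹·s²) · m⁻³ · (kg·m²·s⁻²) · mol · (kg·m²·s⁻²·A⁻¹) = kg²·s⁻²·A⁻¹·mol.
Left is kg·s⁻²·A⁻¹·mol; right is kg²·s⁻²·A⁻¹·mol — different.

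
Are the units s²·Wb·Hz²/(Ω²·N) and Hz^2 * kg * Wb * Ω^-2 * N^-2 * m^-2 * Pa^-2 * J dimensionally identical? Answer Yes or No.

No

Left side:
  Wb = V·s (flux: a volt is a weber per second),
      = kg·m²·s⁻²·A⁻¹.
  Ω = V/A (resistance = voltage per current),
      = kg·m²·s⁻³·A⁻².
  So Ω⁻² = kg⁻²·m⁻⁴·s⁶·A⁴.
  N = kg·m/s² = kg·m·s⁻² (force = mass × acceleration).
  So N⁻¹ = kg⁻¹·m⁻¹·s².
  Hz = 1/s = s⁻¹ (frequency is cycles per second).
  So Hz² = s⁻².
  Combining: s²·Wb·Ω⁻²·N⁻¹·Hz² = s² · (kg·m²·s⁻²·A⁻¹) · (kg⁻²·m⁻⁴·s⁶·A⁴) · (kg⁻¹·m⁻¹·s²) · s⁻² = kg⁻²·m⁻³·s⁶·A³.
Right side:
  Hz = s⁻¹.
  So Hz² = s⁻².
  Wb = kg·m²·s⁻²·A⁻¹.
  Ω = kg·m²·s⁻³·A⁻².
  So Ω⁻² = kg⁻²·m⁻⁴·s⁶·A⁴.
  N = kg·m·s⁻².
  So N⁻² = kg⁻²·m⁻²·s⁴.
  Pa = kg·m⁻¹·s⁻².
  So Pa⁻² = kg⁻²·m²·s⁴.
  J = kg·m²·s⁻².
  Combining: Hz²·kg·Wb·Ω⁻²·N⁻²·m⁻²·Pa⁻²·J = s⁻² · kg · (kg·m²·s⁻²·A⁻¹) · (kg⁻²·m⁻⁴·s⁶·A⁴) · (kg⁻²·m⁻²·s⁴) · m⁻² · (kg⁻²·m²·s⁴) · (kg·m²·s⁻²) = kg⁻³·m⁻²·s⁸·A³.
Left is kg⁻²·m⁻³·s⁶·A³; right is kg⁻³·m⁻²·s⁸·A³ — different.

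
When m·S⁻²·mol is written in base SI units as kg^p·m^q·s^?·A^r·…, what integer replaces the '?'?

S = 1/Ω (conductance is reciprocal resistance),
    = kg⁻¹·m⁻²·s³·A².
So S⁻² = kg²·m⁴·s⁻⁶·A⁻⁴.
Combining: m·S⁻²·mol = m · (kg²·m⁴·s⁻⁶·A⁻⁴) · mol = kg²·m⁵·s⁻⁶·A⁻⁴·mol.
The exponent of s is -6.

-6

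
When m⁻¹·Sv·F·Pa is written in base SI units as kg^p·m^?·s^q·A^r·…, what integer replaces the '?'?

-2

Sv = m²·s⁻².
F = kg⁻¹·m⁻²·s⁴·A².
Pa = kg·m⁻¹·s⁻².
Combining: m⁻¹·Sv·F·Pa = m⁻¹ · (m²·s⁻²) · (kg⁻¹·m⁻²·s⁴·A²) · (kg·m⁻¹·s⁻²) = m⁻²·A².
The exponent of m is -2.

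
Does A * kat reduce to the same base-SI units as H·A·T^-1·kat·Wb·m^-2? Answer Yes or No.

No

Left side:
  kat = mol/s = s⁻¹·mol (catalytic activity).
  Combining: A·kat = A · (s⁻¹·mol) = s⁻¹·A·mol.
Right side:
  H = Wb/A (inductance = flux per current),
      = kg·m²·s⁻²·A⁻².
  T = Wb/m² (flux density = flux per area),
      = kg·s⁻²·A⁻¹.
  So T⁻¹ = kg⁻¹·s²·A.
  kat = mol/s = s⁻¹·mol (catalytic activity).
  Wb = V·s (flux: a volt is a weber per second),
      = kg·m²·s⁻²·A⁻¹.
  Combining: H·A·T⁻¹·kat·Wb·m⁻² = (kg·m²·s⁻²·A⁻²) · A · (kg⁻¹·s²·A) · (s⁻¹·mol) · (kg·m²·s⁻²·A⁻¹) · m⁻² = kg·m²·s⁻³·A⁻¹·mol.
Left is s⁻¹·A·mol; right is kg·m²·s⁻³·A⁻¹·mol — different.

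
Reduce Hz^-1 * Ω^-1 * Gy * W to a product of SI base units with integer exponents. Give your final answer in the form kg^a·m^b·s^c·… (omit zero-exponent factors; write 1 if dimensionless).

m²·s⁻¹·A²

Hz = s⁻¹.
So Hz⁻¹ = s.
Ω = kg·m²·s⁻³·A⁻².
So Ω⁻¹ = kg⁻¹·m⁻²·s³·A².
Gy = m²·s⁻².
W = kg·m²·s⁻³.
Combining: Hz⁻¹·Ω⁻¹·Gy·W = s · (kg⁻¹·m⁻²·s³·A²) · (m²·s⁻²) · (kg·m²·s⁻³) = m²·s⁻¹·A².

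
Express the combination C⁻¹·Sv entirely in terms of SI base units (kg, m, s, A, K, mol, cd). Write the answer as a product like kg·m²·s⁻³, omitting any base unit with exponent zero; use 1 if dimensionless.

m²·s⁻³·A⁻¹

C = A·s = s·A (charge = current × time).
So C⁻¹ = s⁻¹·A⁻¹.
Sv = J/kg (equivalent dose = energy per mass),
    = m²·s⁻².
Combining: C⁻¹·Sv = (s⁻¹·A⁻¹) · (m²·s⁻²) = m²·s⁻³·A⁻¹.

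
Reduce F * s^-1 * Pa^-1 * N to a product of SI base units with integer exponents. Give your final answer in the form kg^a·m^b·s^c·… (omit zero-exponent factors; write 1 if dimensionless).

kg⁻¹·s³·A²

F = kg⁻¹·m⁻²·s⁴·A².
Pa = kg·m⁻¹·s⁻².
So Pa⁻¹ = kg⁻¹·m·s².
N = kg·m·s⁻².
Combining: F·s⁻¹·Pa⁻¹·N = (kg⁻¹·m⁻²·s⁴·A²) · s⁻¹ · (kg⁻¹·m·s²) · (kg·m·s⁻²) = kg⁻¹·s³·A².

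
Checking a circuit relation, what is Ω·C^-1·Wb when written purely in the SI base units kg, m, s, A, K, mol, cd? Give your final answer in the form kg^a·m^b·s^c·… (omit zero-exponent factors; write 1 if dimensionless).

Ω = kg·m²·s⁻³·A⁻².
C = s·A.
So C⁻¹ = s⁻¹·A⁻¹.
Wb = kg·m²·s⁻²·A⁻¹.
Combining: Ω·C⁻¹·Wb = (kg·m²·s⁻³·A⁻²) · (s⁻¹·A⁻¹) · (kg·m²·s⁻²·A⁻¹) = kg²·m⁴·s⁻⁶·A⁻⁴.

kg²·m⁴·s⁻⁶·A⁻⁴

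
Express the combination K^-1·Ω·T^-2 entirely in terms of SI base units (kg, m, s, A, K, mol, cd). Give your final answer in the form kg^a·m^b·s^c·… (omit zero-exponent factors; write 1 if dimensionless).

Ω = V/A (resistance = voltage per current),
    = kg·m²·s⁻³·A⁻².
T = Wb/m² (flux density = flux per area),
    = kg·s⁻²·A⁻¹.
So T⁻² = kg⁻²·s⁴·A².
Combining: K⁻¹·Ω·T⁻² = K⁻¹ · (kg·m²·s⁻³·A⁻²) · (kg⁻²·s⁴·A²) = kg⁻¹·m²·s·K⁻¹.

kg⁻¹·m²·s·K⁻¹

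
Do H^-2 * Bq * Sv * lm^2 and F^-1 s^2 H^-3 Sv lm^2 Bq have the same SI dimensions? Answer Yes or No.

Yes

Left side:
  H = kg·m²·s⁻²·A⁻².
  So H⁻² = kg⁻²·m⁻⁴·s⁴·A⁴.
  Bq = s⁻¹.
  Sv = m²·s⁻².
  lm = cd.
  So lm² = cd².
  Combining: H⁻²·Bq·Sv·lm² = (kg⁻²·m⁻⁴·s⁴·A⁴) · s⁻¹ · (m²·s⁻²) · cd² = kg⁻²·m⁻²·s·A⁴·cd².
Right side:
  F = C/V (capacitance = charge per voltage),
      = A·s/(kg·m²·s⁻³·A⁻¹) (substituting C and V),
      = kg⁻¹·m⁻²·s⁴·A².
  So F⁻¹ = kg·m²·s⁻⁴·A⁻².
  H = Wb/A (inductance = flux per current),
      = kg·m²·s⁻²·A⁻².
  So H⁻³ = kg⁻³·m⁻⁶·s⁶·A⁶.
  Sv = J/kg (equivalent dose = energy per mass),
      = m²·s⁻².
  lm = cd·sr = cd (luminous flux; sr is dimensionless).
  So lm² = cd².
  Bq = 1/s = s⁻¹ (activity is decays per second).
  Combining: F⁻¹·s²·H⁻³·Sv·lm²·Bq = (kg·m²·s⁻⁴·A⁻²) · s² · (kg⁻³·m⁻⁶·s⁶·A⁶) · (m²·s⁻²) · cd² · s⁻¹ = kg⁻²·m⁻²·s·A⁴·cd².
Both reduce to kg⁻²·m⁻²·s·A⁴·cd².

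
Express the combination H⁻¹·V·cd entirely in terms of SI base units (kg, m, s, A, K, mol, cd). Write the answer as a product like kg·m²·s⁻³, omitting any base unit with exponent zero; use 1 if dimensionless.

H = kg·m²·s⁻²·A⁻².
So H⁻¹ = kg⁻¹·m⁻²·s²·A².
V = kg·m²·s⁻³·A⁻¹.
Combining: H⁻¹·V·cd = (kg⁻¹·m⁻²·s²·A²) · (kg·m²·s⁻³·A⁻¹) · cd = s⁻¹·A·cd.

s⁻¹·A·cd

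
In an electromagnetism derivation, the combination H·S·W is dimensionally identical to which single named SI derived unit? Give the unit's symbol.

H = Wb/A (inductance = flux per current),
    = kg·m²·s⁻²·A⁻².
S = 1/Ω (conductance is reciprocal resistance),
    = kg⁻¹·m⁻²·s³·A².
W = J/s (power = energy per time),
    = kg·m²·s⁻³.
Combining: H·S·W = (kg·m²·s⁻²·A⁻²) · (kg⁻¹·m⁻²·s³·A²) · (kg·m²·s⁻³) = kg·m²·s⁻².
kg·m²·s⁻² is the base-SI form of the joule.

J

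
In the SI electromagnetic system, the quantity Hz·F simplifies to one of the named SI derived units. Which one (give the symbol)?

Hz = s⁻¹.
F = kg⁻¹·m⁻²·s⁴·A².
Combining: Hz·F = s⁻¹ · (kg⁻¹·m⁻²·s⁴·A²) = kg⁻¹·m⁻²·s³·A².
kg⁻¹·m⁻²·s³·A² is the base-SI form of the siemens.

S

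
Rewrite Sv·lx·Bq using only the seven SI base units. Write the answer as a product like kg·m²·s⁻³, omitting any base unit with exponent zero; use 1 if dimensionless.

s⁻³·cd

Sv = m²·s⁻².
lx = m⁻²·cd.
Bq = s⁻¹.
Combining: Sv·lx·Bq = (m²·s⁻²) · (m⁻²·cd) · s⁻¹ = s⁻³·cd.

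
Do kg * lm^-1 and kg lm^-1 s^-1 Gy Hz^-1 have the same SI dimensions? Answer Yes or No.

No

Left side:
  lm = cd.
  So lm⁻¹ = cd⁻¹.
  Combining: kg·lm⁻¹ = kg · cd⁻¹ = kg·cd⁻¹.
Right side:
  lm = cd·sr = cd (luminous flux; sr is dimensionless).
  So lm⁻¹ = cd⁻¹.
  Gy = J/kg (absorbed dose = energy per mass),
      = m²·s⁻².
  Hz = 1/s = s⁻¹ (frequency is cycles per second).
  So Hz⁻¹ = s.
  Combining: kg·lm⁻¹·s⁻¹·Gy·Hz⁻¹ = kg · cd⁻¹ · s⁻¹ · (m²·s⁻²) · s = kg·m²·s⁻²·cd⁻¹.
Left is kg·cd⁻¹; right is kg·m²·s⁻²·cd⁻¹ — different.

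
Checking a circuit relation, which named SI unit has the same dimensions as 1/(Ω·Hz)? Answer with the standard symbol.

F

Ω = V/A (resistance = voltage per current),
    = kg·m²·s⁻³·A⁻².
So Ω⁻¹ = kg⁻¹·m⁻²·s³·A².
Hz = 1/s = s⁻¹ (frequency is cycles per second).
So Hz⁻¹ = s.
Combining: Ω⁻¹·Hz⁻¹ = (kg⁻¹·m⁻²·s³·A²) · s = kg⁻¹·m⁻²·s⁴·A².
kg⁻¹·m⁻²·s⁴·A² is the base-SI form of the farad.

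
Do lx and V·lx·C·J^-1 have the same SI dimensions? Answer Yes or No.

Left side:
  lx = m⁻²·cd.
Right side:
  V = W/A (potential = power per current),
      = kg·m²·s⁻³·A⁻¹.
  lx = lm/m² (illuminance = luminous flux per area),
      = m⁻²·cd.
  C = A·s = s·A (charge = current × time).
  J = N·m (work = force × distance),
      = kg·m²·s⁻².
  So J⁻¹ = kg⁻¹·m⁻²·s².
  Combining: V·lx·C·J⁻¹ = (kg·m²·s⁻³·A⁻¹) · (m⁻²·cd) · (s·A) · (kg⁻¹·m⁻²·s²) = m⁻²·cd.
Both reduce to m⁻²·cd.

Yes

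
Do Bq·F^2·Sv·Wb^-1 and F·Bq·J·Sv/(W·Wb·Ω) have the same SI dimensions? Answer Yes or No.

Left side:
  Bq = 1/s = s⁻¹ (activity is decays per second).
  F = C/V (capacitance = charge per voltage),
      = A·s/(kg·m²·s⁻³·A⁻¹) (substituting C and V),
      = kg⁻¹·m⁻²·s⁴·A².
  So F² = kg⁻²·m⁻⁴·s⁸·A⁴.
  Sv = J/kg (equivalent dose = energy per mass),
      = m²·s⁻².
  Wb = V·s (flux: a volt is a weber per second),
      = kg·m²·s⁻²·A⁻¹.
  So Wb⁻¹ = kg⁻¹·m⁻²·s²·A.
  Combining: Bq·F²·Sv·Wb⁻¹ = s⁻¹ · (kg⁻²·m⁻⁴·s⁸·A⁴) · (m²·s⁻²) · (kg⁻¹·m⁻²·s²·A) = kg⁻³·m⁻⁴·s⁷·A⁵.
Right side:
  F = C/V (capacitance = charge per voltage),
      = A·s/(kg·m²·s⁻³·A⁻¹) (substituting C and V),
      = kg⁻¹·m⁻²·s⁴·A².
  W = J/s (power = energy per time),
      = kg·m²·s⁻³.
  So W⁻¹ = kg⁻¹·m⁻²·s³.
  Wb = V·s (flux: a volt is a weber per second),
      = kg·m²·s⁻²·A⁻¹.
  So Wb⁻¹ = kg⁻¹·m⁻²·s²·A.
  Bq = 1/s = s⁻¹ (activity is decays per second).
  Ω = V/A (resistance = voltage per current),
      = kg·m²·s⁻³·A⁻².
  So Ω⁻¹ = kg⁻¹·m⁻²·s³·A².
  J = N·m (work = force × distance),
      = kg·m²·s⁻².
  Sv = J/kg (equivalent dose = energy per mass),
      = m²·s⁻².
  Combining: F·W⁻¹·Wb⁻¹·Bq·Ω⁻¹·J·Sv = (kg⁻¹·m⁻²·s⁴·A²) · (kg⁻¹·m⁻²·s³) · (kg⁻¹·m⁻²·s²·A) · s⁻¹ · (kg⁻¹·m⁻²·s³·A²) · (kg·m²·s⁻²) · (m²·s⁻²) = kg⁻³·m⁻⁴·s⁷·A⁵.
Both reduce to kg⁻³·m⁻⁴·s⁷·A⁵.

Yes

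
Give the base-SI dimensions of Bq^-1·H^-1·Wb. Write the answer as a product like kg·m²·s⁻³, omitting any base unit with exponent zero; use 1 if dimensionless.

Bq = s⁻¹.
So Bq⁻¹ = s.
H = kg·m²·s⁻²·A⁻².
So H⁻¹ = kg⁻¹·m⁻²·s²·A².
Wb = kg·m²·s⁻²·A⁻¹.
Combining: Bq⁻¹·H⁻¹·Wb = s · (kg⁻¹·m⁻²·s²·A²) · (kg·m²·s⁻²·A⁻¹) = s·A.

s·A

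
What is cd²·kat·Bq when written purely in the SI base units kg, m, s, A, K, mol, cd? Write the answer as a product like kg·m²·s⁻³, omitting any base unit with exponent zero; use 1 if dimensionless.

kat = s⁻¹·mol.
Bq = s⁻¹.
Combining: cd²·kat·Bq = cd² · (s⁻¹·mol) · s⁻¹ = s⁻²·mol·cd².

s⁻²·mol·cd²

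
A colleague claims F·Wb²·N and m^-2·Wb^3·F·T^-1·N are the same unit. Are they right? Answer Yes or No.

Yes

Left side:
  F = kg⁻¹·m⁻²·s⁴·A².
  Wb = kg·m²·s⁻²·A⁻¹.
  So Wb² = kg²·m⁴·s⁻⁴·A⁻².
  N = kg·m·s⁻².
  Combining: F·Wb²·N = (kg⁻¹·m⁻²·s⁴·A²) · (kg²·m⁴·s⁻⁴·A⁻²) · (kg·m·s⁻²) = kg²·m³·s⁻².
Right side:
  Wb = V·s (flux: a volt is a weber per second),
      = kg·m²·s⁻²·A⁻¹.
  So Wb³ = kg³·m⁶·s⁻⁶·A⁻³.
  F = C/V (capacitance = charge per voltage),
      = A·s/(kg·m²·s⁻³·A⁻¹) (substituting C and V),
      = kg⁻¹·m⁻²·s⁴·A².
  T = Wb/m² (flux density = flux per area),
      = kg·s⁻²·A⁻¹.
  So T⁻¹ = kg⁻¹·s²·A.
  N = kg·m/s² = kg·m·s⁻² (force = mass × acceleration).
  Combining: m⁻²·Wb³·F·T⁻¹·N = m⁻² · (kg³·m⁶·s⁻⁶·A⁻³) · (kg⁻¹·m⁻²·s⁴·A²) · (kg⁻¹·s²·A) · (kg·m·s⁻²) = kg²·m³·s⁻².
Both reduce to kg²·m³·s⁻².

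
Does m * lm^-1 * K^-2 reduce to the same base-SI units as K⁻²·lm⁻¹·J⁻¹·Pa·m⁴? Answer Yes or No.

Left side:
  lm = cd.
  So lm⁻¹ = cd⁻¹.
  Combining: m·lm⁻¹·K⁻² = m · cd⁻¹ · K⁻² = m·K⁻²·cd⁻¹.
Right side:
  lm = cd.
  So lm⁻¹ = cd⁻¹.
  J = kg·m²·s⁻².
  So J⁻¹ = kg⁻¹·m⁻²·s².
  Pa = kg·m⁻¹·s⁻².
  Combining: K⁻²·lm⁻¹·J⁻¹·Pa·m⁴ = K⁻² · cd⁻¹ · (kg⁻¹·m⁻²·s²) · (kg·m⁻¹·s⁻²) · m⁴ = m·K⁻²·cd⁻¹.
Both reduce to m·K⁻²·cd⁻¹.

Yes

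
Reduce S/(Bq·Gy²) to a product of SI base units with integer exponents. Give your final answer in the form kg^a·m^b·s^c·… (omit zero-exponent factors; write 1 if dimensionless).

kg⁻¹·m⁻⁶·s⁸·A²

S = kg⁻¹·m⁻²·s³·A².
Bq = s⁻¹.
So Bq⁻¹ = s.
Gy = m²·s⁻².
So Gy⁻² = m⁻⁴·s⁴.
Combining: S·Bq⁻¹·Gy⁻² = (kg⁻¹·m⁻²·s³·A²) · s · (m⁻⁴·s⁴) = kg⁻¹·m⁻⁶·s⁸·A².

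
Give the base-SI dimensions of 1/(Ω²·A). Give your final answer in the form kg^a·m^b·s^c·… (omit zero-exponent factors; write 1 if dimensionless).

kg⁻²·m⁻⁴·s⁶·A³

Ω = kg·m²·s⁻³·A⁻².
So Ω⁻² = kg⁻²·m⁻⁴·s⁶·A⁴.
Combining: Ω⁻²·A⁻¹ = (kg⁻²·m⁻⁴·s⁶·A⁴) · A⁻¹ = kg⁻²·m⁻⁴·s⁶·A³.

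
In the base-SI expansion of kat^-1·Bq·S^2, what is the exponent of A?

4

kat = s⁻¹·mol.
So kat⁻¹ = s·mol⁻¹.
Bq = s⁻¹.
S = kg⁻¹·m⁻²·s³·A².
So S² = kg⁻²·m⁻⁴·s⁶·A⁴.
Combining: kat⁻¹·Bq·S² = (s·mol⁻¹) · s⁻¹ · (kg⁻²·m⁻⁴·s⁶·A⁴) = kg⁻²·m⁻⁴·s⁶·A⁴·mol⁻¹.
The exponent of A is 4.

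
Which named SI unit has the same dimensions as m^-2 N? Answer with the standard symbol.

N = kg·m/s² = kg·m·s⁻² (force = mass × acceleration).
Combining: m⁻²·N = m⁻² · (kg·m·s⁻²) = kg·m⁻¹·s⁻².
kg·m⁻¹·s⁻² is the base-SI form of the pascal.

Pa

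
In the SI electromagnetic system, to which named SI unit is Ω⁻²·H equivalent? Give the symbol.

F

Ω = kg·m²·s⁻³·A⁻².
So Ω⁻² = kg⁻²·m⁻⁴·s⁶·A⁴.
H = kg·m²·s⁻²·A⁻².
Combining: Ω⁻²·H = (kg⁻²·m⁻⁴·s⁶·A⁴) · (kg·m²·s⁻²·A⁻²) = kg⁻¹·m⁻²·s⁴·A².
kg⁻¹·m⁻²·s⁴·A² is the base-SI form of the farad.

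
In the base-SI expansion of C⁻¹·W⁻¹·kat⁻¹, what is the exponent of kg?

-1

C = A·s = s·A (charge = current × time).
So C⁻¹ = s⁻¹·A⁻¹.
W = J/s (power = energy per time),
    = kg·m²·s⁻³.
So W⁻¹ = kg⁻¹·m⁻²·s³.
kat = mol/s = s⁻¹·mol (catalytic activity).
So kat⁻¹ = s·mol⁻¹.
Combining: C⁻¹·W⁻¹·kat⁻¹ = (s⁻¹·A⁻¹) · (kg⁻¹·m⁻²·s³) · (s·mol⁻¹) = kg⁻¹·m⁻²·s³·A⁻¹·mol⁻¹.
The exponent of kg is -1.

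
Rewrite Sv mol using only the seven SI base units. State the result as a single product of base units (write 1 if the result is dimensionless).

m²·s⁻²·mol

Sv = J/kg (equivalent dose = energy per mass),
    = m²·s⁻².
Combining: Sv·mol = (m²·s⁻²) · mol = m²·s⁻²·mol.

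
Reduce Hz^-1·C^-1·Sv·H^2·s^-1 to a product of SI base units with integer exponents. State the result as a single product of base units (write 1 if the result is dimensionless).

Hz = 1/s = s⁻¹ (frequency is cycles per second).
So Hz⁻¹ = s.
C = A·s = s·A (charge = current × time).
So C⁻¹ = s⁻¹·A⁻¹.
Sv = J/kg (equivalent dose = energy per mass),
    = m²·s⁻².
H = Wb/A (inductance = flux per current),
    = kg·m²·s⁻²·A⁻².
So H² = kg²·m⁴·s⁻⁴·A⁻⁴.
Combining: Hz⁻¹·C⁻¹·Sv·H²·s⁻¹ = s · (s⁻¹·A⁻¹) · (m²·s⁻²) · (kg²·m⁴·s⁻⁴·A⁻⁴) · s⁻¹ = kg²·m⁶·s⁻⁷·A⁻⁵.

kg²·m⁶·s⁻⁷·A⁻⁵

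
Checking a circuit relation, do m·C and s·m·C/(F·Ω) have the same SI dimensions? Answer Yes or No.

Left side:
  C = s·A.
  Combining: m·C = m · (s·A) = m·s·A.
Right side:
  F = C/V (capacitance = charge per voltage),
      = A·s/(kg·m²·s⁻³·A⁻¹) (substituting C and V),
      = kg⁻¹·m⁻²·s⁴·A².
  So F⁻¹ = kg·m²·s⁻⁴·A⁻².
  C = A·s = s·A (charge = current × time).
  Ω = V/A (resistance = voltage per current),
      = kg·m²·s⁻³·A⁻².
  So Ω⁻¹ = kg⁻¹·m⁻²·s³·A².
  Combining: s·m·F⁻¹·C·Ω⁻¹ = s · m · (kg·m²·s⁻⁴·A⁻²) · (s·A) · (kg⁻¹·m⁻²·s³·A²) = m·s·A.
Both reduce to m·s·A.

Yes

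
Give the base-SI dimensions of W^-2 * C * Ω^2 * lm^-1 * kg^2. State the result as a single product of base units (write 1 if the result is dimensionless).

kg²·s·A⁻³·cd⁻¹

W = J/s (power = energy per time),
    = kg·m²·s⁻³.
So W⁻² = kg⁻²·m⁻⁴·s⁶.
C = A·s = s·A (charge = current × time).
Ω = V/A (resistance = voltage per current),
    = kg·m²·s⁻³·A⁻².
So Ω² = kg²·m⁴·s⁻⁶·A⁻⁴.
lm = cd·sr = cd (luminous flux; sr is dimensionless).
So lm⁻¹ = cd⁻¹.
Combining: W⁻²·C·Ω²·lm⁻¹·kg² = (kg⁻²·m⁻⁴·s⁶) · (s·A) · (kg²·m⁴·s⁻⁶·A⁻⁴) · cd⁻¹ · kg² = kg²·s·A⁻³·cd⁻¹.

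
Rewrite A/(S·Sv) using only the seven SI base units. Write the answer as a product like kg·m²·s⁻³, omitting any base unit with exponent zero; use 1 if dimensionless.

kg·s⁻¹·A⁻¹

S = 1/Ω (conductance is reciprocal resistance),
    = kg⁻¹·m⁻²·s³·A².
So S⁻¹ = kg·m²·s⁻³·A⁻².
Sv = J/kg (equivalent dose = energy per mass),
    = m²·s⁻².
So Sv⁻¹ = m⁻²·s².
Combining: A·S⁻¹·Sv⁻¹ = A · (kg·m²·s⁻³·A⁻²) · (m⁻²·s²) = kg·s⁻¹·A⁻¹.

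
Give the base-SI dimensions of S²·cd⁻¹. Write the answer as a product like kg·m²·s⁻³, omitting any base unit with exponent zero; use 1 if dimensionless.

S = 1/Ω (conductance is reciprocal resistance),
    = kg⁻¹·m⁻²·s³·A².
So S² = kg⁻²·m⁻⁴·s⁶·A⁴.
Combining: S²·cd⁻¹ = (kg⁻²·m⁻⁴·s⁶·A⁴) · cd⁻¹ = kg⁻²·m⁻⁴·s⁶·A⁴·cd⁻¹.

kg⁻²·m⁻⁴·s⁶·A⁴·cd⁻¹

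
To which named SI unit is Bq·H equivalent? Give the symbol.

Ω

Bq = s⁻¹.
H = kg·m²·s⁻²·A⁻².
Combining: Bq·H = s⁻¹ · (kg·m²·s⁻²·A⁻²) = kg·m²·s⁻³·A⁻².
kg·m²·s⁻³·A⁻² is the base-SI form of the ohm.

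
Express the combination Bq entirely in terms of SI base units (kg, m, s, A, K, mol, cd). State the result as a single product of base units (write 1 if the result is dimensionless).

Bq = s⁻¹.

s⁻¹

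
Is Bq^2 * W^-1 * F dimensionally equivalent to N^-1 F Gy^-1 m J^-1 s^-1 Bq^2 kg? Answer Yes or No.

Left side:
  Bq = 1/s = s⁻¹ (activity is decays per second).
  So Bq² = s⁻².
  W = J/s (power = energy per time),
      = kg·m²·s⁻³.
  So W⁻¹ = kg⁻¹·m⁻²·s³.
  F = C/V (capacitance = charge per voltage),
      = A·s/(kg·m²·s⁻³·A⁻¹) (substituting C and V),
      = kg⁻¹·m⁻²·s⁴·A².
  Combining: Bq²·W⁻¹·F = s⁻² · (kg⁻¹·m⁻²·s³) · (kg⁻¹·m⁻²·s⁴·A²) = kg⁻²·m⁻⁴·s⁵·A².
Right side:
  N = kg·m/s² = kg·m·s⁻² (force = mass × acceleration).
  So N⁻¹ = kg⁻¹·m⁻¹·s².
  F = C/V (capacitance = charge per voltage),
      = A·s/(kg·m²·s⁻³·A⁻¹) (substituting C and V),
      = kg⁻¹·m⁻²·s⁴·A².
  Gy = J/kg (absorbed dose = energy per mass),
      = m²·s⁻².
  So Gy⁻¹ = m⁻²·s².
  J = N·m (work = force × distance),
      = kg·m²·s⁻².
  So J⁻¹ = kg⁻¹·m⁻²·s².
  Bq = 1/s = s⁻¹ (activity is decays per second).
  So Bq² = s⁻².
  Combining: N⁻¹·F·Gy⁻¹·m·J⁻¹·s⁻¹·Bq²·kg = (kg⁻¹·m⁻¹·s²) · (kg⁻¹·m⁻²·s⁴·A²) · (m⁻²·s²) · m · (kg⁻¹·m⁻²·s²) · s⁻¹ · s⁻² · kg = kg⁻²·m⁻⁶·s⁷·A².
Left is kg⁻²·m⁻⁴·s⁵·A²; right is kg⁻²·m⁻⁶·s⁷·A² — different.

No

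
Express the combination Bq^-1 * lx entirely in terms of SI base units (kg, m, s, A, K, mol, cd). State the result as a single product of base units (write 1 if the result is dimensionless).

m⁻²·s·cd

Bq = 1/s = s⁻¹ (activity is decays per second).
So Bq⁻¹ = s.
lx = lm/m² (illuminance = luminous flux per area),
    = m⁻²·cd.
Combining: Bq⁻¹·lx = s · (m⁻²·cd) = m⁻²·s·cd.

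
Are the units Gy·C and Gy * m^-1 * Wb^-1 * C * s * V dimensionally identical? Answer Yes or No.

Left side:
  Gy = J/kg (absorbed dose = energy per mass),
      = m²·s⁻².
  C = A·s = s·A (charge = current × time).
  Combining: Gy·C = (m²·s⁻²) · (s·A) = m²·s⁻¹·A.
Right side:
  Gy = m²·s⁻².
  Wb = kg·m²·s⁻²·A⁻¹.
  So Wb⁻¹ = kg⁻¹·m⁻²·s²·A.
  C = s·A.
  V = kg·m²·s⁻³·A⁻¹.
  Combining: Gy·m⁻¹·Wb⁻¹·C·s·V = (m²·s⁻²) · m⁻¹ · (kg⁻¹·m⁻²·s²·A) · (s·A) · s · (kg·m²·s⁻³·A⁻¹) = m·s⁻¹·A.
Left is m²·s⁻¹·A; right is m·s⁻¹·A — different.

No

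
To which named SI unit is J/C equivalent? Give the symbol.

J = N·m (work = force × distance),
    = kg·m²·s⁻².
C = A·s = s·A (charge = current × time).
So C⁻¹ = s⁻¹·A⁻¹.
Combining: J·C⁻¹ = (kg·m²·s⁻²) · (s⁻¹·A⁻¹) = kg·m²·s⁻³·A⁻¹.
kg·m²·s⁻³·A⁻¹ is the base-SI form of the volt.

V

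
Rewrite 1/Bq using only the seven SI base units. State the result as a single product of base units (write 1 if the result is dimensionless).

Bq = 1/s = s⁻¹ (activity is decays per second).
So Bq⁻¹ = s.

s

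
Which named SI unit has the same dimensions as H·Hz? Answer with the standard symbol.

H = Wb/A (inductance = flux per current),
    = kg·m²·s⁻²·A⁻².
Hz = 1/s = s⁻¹ (frequency is cycles per second).
Combining: H·Hz = (kg·m²·s⁻²·A⁻²) · s⁻¹ = kg·m²·s⁻³·A⁻².
kg·m²·s⁻³·A⁻² is the base-SI form of the ohm.

Ω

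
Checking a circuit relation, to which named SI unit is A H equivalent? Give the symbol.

H = Wb/A (inductance = flux per current),
    = kg·m²·s⁻²·A⁻².
Combining: A·H = A · (kg·m²·s⁻²·A⁻²) = kg·m²·s⁻²·A⁻¹.
kg·m²·s⁻²·A⁻¹ is the base-SI form of the weber.

Wb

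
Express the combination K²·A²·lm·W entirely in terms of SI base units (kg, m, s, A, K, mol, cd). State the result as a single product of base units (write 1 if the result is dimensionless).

lm = cd.
W = kg·m²·s⁻³.
Combining: K²·A²·lm·W = K² · A² · cd · (kg·m²·s⁻³) = kg·m²·s⁻³·A²·K²·cd.

kg·m²·s⁻³·A²·K²·cd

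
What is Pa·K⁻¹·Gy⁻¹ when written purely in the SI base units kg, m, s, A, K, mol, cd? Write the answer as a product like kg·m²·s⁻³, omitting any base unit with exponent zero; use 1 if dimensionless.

Pa = N/m² (pressure = force per area),
    = kg·m⁻¹·s⁻².
Gy = J/kg (absorbed dose = energy per mass),
    = m²·s⁻².
So Gy⁻¹ = m⁻²·s².
Combining: Pa·K⁻¹·Gy⁻¹ = (kg·m⁻¹·s⁻²) · K⁻¹ · (m⁻²·s²) = kg·m⁻³·K⁻¹.

kg·m⁻³·K⁻¹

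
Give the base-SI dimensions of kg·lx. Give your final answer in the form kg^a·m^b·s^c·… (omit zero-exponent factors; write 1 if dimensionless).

lx = m⁻²·cd.
Combining: kg·lx = kg · (m⁻²·cd) = kg·m⁻²·cd.

kg·m⁻²·cd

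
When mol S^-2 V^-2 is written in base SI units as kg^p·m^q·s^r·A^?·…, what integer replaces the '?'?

S = 1/Ω (conductance is reciprocal resistance),
    = kg⁻¹·m⁻²·s³·A².
So S⁻² = kg²·m⁴·s⁻⁶·A⁻⁴.
V = W/A (potential = power per current),
    = kg·m²·s⁻³·A⁻¹.
So V⁻² = kg⁻²·m⁻⁴·s⁶·A².
Combining: mol·S⁻²·V⁻² = mol · (kg²·m⁴·s⁻⁶·A⁻⁴) · (kg⁻²·m⁻⁴·s⁶·A²) = A⁻²·mol.
The exponent of A is -2.

-2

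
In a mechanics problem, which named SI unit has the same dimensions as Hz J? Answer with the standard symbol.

Hz = 1/s = s⁻¹ (frequency is cycles per second).
J = N·m (work = force × distance),
    = kg·m²·s⁻².
Combining: Hz·J = s⁻¹ · (kg·m²·s⁻²) = kg·m²·s⁻³.
kg·m²·s⁻³ is the base-SI form of the watt.

W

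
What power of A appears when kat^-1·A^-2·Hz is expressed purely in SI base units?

-2

kat = mol/s = s⁻¹·mol (catalytic activity).
So kat⁻¹ = s·mol⁻¹.
Hz = 1/s = s⁻¹ (frequency is cycles per second).
Combining: kat⁻¹·A⁻²·Hz = (s·mol⁻¹) · A⁻² · s⁻¹ = A⁻²·mol⁻¹.
The exponent of A is -2.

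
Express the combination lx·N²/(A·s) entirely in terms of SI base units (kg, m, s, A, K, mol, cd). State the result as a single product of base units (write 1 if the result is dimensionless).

lx = m⁻²·cd.
N = kg·m·s⁻².
So N² = kg²·m²·s⁻⁴.
Combining: lx·A⁻¹·N²·s⁻¹ = (m⁻²·cd) · A⁻¹ · (kg²·m²·s⁻⁴) · s⁻¹ = kg²·s⁻⁵·A⁻¹·cd.

kg²·s⁻⁵·A⁻¹·cd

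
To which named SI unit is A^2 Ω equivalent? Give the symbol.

Ω = V/A (resistance = voltage per current),
    = kg·m²·s⁻³·A⁻².
Combining: A²·Ω = A² · (kg·m²·s⁻³·A⁻²) = kg·m²·s⁻³.
kg·m²·s⁻³ is the base-SI form of the watt.

W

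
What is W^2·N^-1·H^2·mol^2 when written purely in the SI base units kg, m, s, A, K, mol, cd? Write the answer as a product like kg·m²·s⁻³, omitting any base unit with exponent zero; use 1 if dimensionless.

kg³·m⁷·s⁻⁸·A⁻⁴·mol²

W = J/s (power = energy per time),
    = kg·m²·s⁻³.
So W² = kg²·m⁴·s⁻⁶.
N = kg·m/s² = kg·m·s⁻² (force = mass × acceleration).
So N⁻¹ = kg⁻¹·m⁻¹·s².
H = Wb/A (inductance = flux per current),
    = kg·m²·s⁻²·A⁻².
So H² = kg²·m⁴·s⁻⁴·A⁻⁴.
Combining: W²·N⁻¹·H²·mol² = (kg²·m⁴·s⁻⁶) · (kg⁻¹·m⁻¹·s²) · (kg²·m⁴·s⁻⁴·A⁻⁴) · mol² = kg³·m⁷·s⁻⁸·A⁻⁴·mol².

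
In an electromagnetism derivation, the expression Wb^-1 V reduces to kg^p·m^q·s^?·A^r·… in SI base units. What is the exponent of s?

-1

Wb = V·s (flux: a volt is a weber per second),
    = kg·m²·s⁻²·A⁻¹.
So Wb⁻¹ = kg⁻¹·m⁻²·s²·A.
V = W/A (potential = power per current),
    = kg·m²·s⁻³·A⁻¹.
Combining: Wb⁻¹·V = (kg⁻¹·m⁻²·s²·A) · (kg·m²·s⁻³·A⁻¹) = s⁻¹.
The exponent of s is -1.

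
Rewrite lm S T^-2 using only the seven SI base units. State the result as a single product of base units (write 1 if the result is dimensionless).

lm = cd.
S = kg⁻¹·m⁻²·s³·A².
T = kg·s⁻²·A⁻¹.
So T⁻² = kg⁻²·s⁴·A².
Combining: lm·S·T⁻² = cd · (kg⁻¹·m⁻²·s³·A²) · (kg⁻²·s⁴·A²) = kg⁻³·m⁻²·s⁷·A⁴·cd.

kg⁻³·m⁻²·s⁷·A⁴·cd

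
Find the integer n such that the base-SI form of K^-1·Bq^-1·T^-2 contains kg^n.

-2

Bq = s⁻¹.
So Bq⁻¹ = s.
T = kg·s⁻²·A⁻¹.
So T⁻² = kg⁻²·s⁴·A².
Combining: K⁻¹·Bq⁻¹·T⁻² = K⁻¹ · s · (kg⁻²·s⁴·A²) = kg⁻²·s⁵·A²·K⁻¹.
The exponent of kg is -2.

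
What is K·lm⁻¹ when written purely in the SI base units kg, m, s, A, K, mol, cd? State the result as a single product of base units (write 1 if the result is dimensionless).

K·cd⁻¹

lm = cd.
So lm⁻¹ = cd⁻¹.
Combining: K·lm⁻¹ = K · cd⁻¹ = K·cd⁻¹.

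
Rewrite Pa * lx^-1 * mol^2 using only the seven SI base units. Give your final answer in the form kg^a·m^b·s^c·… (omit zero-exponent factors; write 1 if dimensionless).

kg·m·s⁻²·mol²·cd⁻¹

Pa = N/m² (pressure = force per area),
    = kg·m⁻¹·s⁻².
lx = lm/m² (illuminance = luminous flux per area),
    = m⁻²·cd.
So lx⁻¹ = m²·cd⁻¹.
Combining: Pa·lx⁻¹·mol² = (kg·m⁻¹·s⁻²) · (m²·cd⁻¹) · mol² = kg·m·s⁻²·mol²·cd⁻¹.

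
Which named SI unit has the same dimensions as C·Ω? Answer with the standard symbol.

C = A·s = s·A (charge = current × time).
Ω = V/A (resistance = voltage per current),
    = kg·m²·s⁻³·A⁻².
Combining: C·Ω = (s·A) · (kg·m²·s⁻³·A⁻²) = kg·m²·s⁻²·A⁻¹.
kg·m²·s⁻²·A⁻¹ is the base-SI form of the weber.

Wb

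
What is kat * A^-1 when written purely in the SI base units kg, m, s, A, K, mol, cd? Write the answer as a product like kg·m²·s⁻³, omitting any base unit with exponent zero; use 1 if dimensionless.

kat = s⁻¹·mol.
Combining: kat·A⁻¹ = (s⁻¹·mol) · A⁻¹ = s⁻¹·A⁻¹·mol.

s⁻¹·A⁻¹·mol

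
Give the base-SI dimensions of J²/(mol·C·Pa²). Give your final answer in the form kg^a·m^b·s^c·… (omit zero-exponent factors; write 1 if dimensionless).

m⁶·s⁻¹·A⁻¹·mol⁻¹

J = kg·m²·s⁻².
So J² = kg²·m⁴·s⁻⁴.
C = s·A.
So C⁻¹ = s⁻¹·A⁻¹.
Pa = kg·m⁻¹·s⁻².
So Pa⁻² = kg⁻²·m²·s⁴.
Combining: mol⁻¹·J²·C⁻¹·Pa⁻² = mol⁻¹ · (kg²·m⁴·s⁻⁴) · (s⁻¹·A⁻¹) · (kg⁻²·m²·s⁴) = m⁶·s⁻¹·A⁻¹·mol⁻¹.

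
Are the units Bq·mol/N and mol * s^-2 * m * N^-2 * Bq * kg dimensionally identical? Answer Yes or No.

Yes

Left side:
  N = kg·m/s² = kg·m·s⁻² (force = mass × acceleration).
  So N⁻¹ = kg⁻¹·m⁻¹·s².
  Bq = 1/s = s⁻¹ (activity is decays per second).
  Combining: N⁻¹·Bq·mol = (kg⁻¹·m⁻¹·s²) · s⁻¹ · mol = kg⁻¹·m⁻¹·s·mol.
Right side:
  N = kg·m/s² = kg·m·s⁻² (force = mass × acceleration).
  So N⁻² = kg⁻²·m⁻²·s⁴.
  Bq = 1/s = s⁻¹ (activity is decays per second).
  Combining: mol·s⁻²·m·N⁻²·Bq·kg = mol · s⁻² · m · (kg⁻²·m⁻²·s⁴) · s⁻¹ · kg = kg⁻¹·m⁻¹·s·mol.
Both reduce to kg⁻¹·m⁻¹·s·mol.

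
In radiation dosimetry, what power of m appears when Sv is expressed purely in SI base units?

2

Sv = J/kg (equivalent dose = energy per mass),
    = m²·s⁻².
The exponent of m is 2.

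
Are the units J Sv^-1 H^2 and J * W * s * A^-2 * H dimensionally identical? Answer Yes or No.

Left side:
  J = N·m (work = force × distance),
      = kg·m²·s⁻².
  Sv = J/kg (equivalent dose = energy per mass),
      = m²·s⁻².
  So Sv⁻¹ = m⁻²·s².
  H = Wb/A (inductance = flux per current),
      = kg·m²·s⁻²·A⁻².
  So H² = kg²·m⁴·s⁻⁴·A⁻⁴.
  Combining: J·Sv⁻¹·H² = (kg·m²·s⁻²) · (m⁻²·s²) · (kg²·m⁴·s⁻⁴·A⁻⁴) = kg³·m⁴·s⁻⁴·A⁻⁴.
Right side:
  J = N·m (work = force × distance),
      = kg·m²·s⁻².
  W = J/s (power = energy per time),
      = kg·m²·s⁻³.
  H = Wb/A (inductance = flux per current),
      = kg·m²·s⁻²·A⁻².
  Combining: J·W·s·A⁻²·H = (kg·m²·s⁻²) · (kg·m²·s⁻³) · s · A⁻² · (kg·m²·s⁻²·A⁻²) = kg³·m⁶·s⁻⁶·A⁻⁴.
Left is kg³·m⁴·s⁻⁴·A⁻⁴; right is kg³·m⁶·s⁻⁶·A⁻⁴ — different.

No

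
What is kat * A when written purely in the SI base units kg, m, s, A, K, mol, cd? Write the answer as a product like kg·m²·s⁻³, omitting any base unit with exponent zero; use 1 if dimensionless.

kat = s⁻¹·mol.
Combining: kat·A = (s⁻¹·mol) · A = s⁻¹·A·mol.

s⁻¹·A·mol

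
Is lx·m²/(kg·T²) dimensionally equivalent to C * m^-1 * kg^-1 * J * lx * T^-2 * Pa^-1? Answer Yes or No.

No

Left side:
  lx = m⁻²·cd.
  T = kg·s⁻²·A⁻¹.
  So T⁻² = kg⁻²·s⁴·A².
  Combining: kg⁻¹·lx·m²·T⁻² = kg⁻¹ · (m⁻²·cd) · m² · (kg⁻²·s⁴·A²) = kg⁻³·s⁴·A²·cd.
Right side:
  C = A·s = s·A (charge = current × time).
  J = N·m (work = force × distance),
      = kg·m²·s⁻².
  lx = lm/m² (illuminance = luminous flux per area),
      = m⁻²·cd.
  T = Wb/m² (flux density = flux per area),
      = kg·s⁻²·A⁻¹.
  So T⁻² = kg⁻²·s⁴·A².
  Pa = N/m² (pressure = force per area),
      = kg·m⁻¹·s⁻².
  So Pa⁻¹ = kg⁻¹·m·s².
  Combining: C·m⁻¹·kg⁻¹·J·lx·T⁻²·Pa⁻¹ = (s·A) · m⁻¹ · kg⁻¹ · (kg·m²·s⁻²) · (m⁻²·cd) · (kg⁻²·s⁴·A²) · (kg⁻¹·m·s²) = kg⁻³·s⁵·A³·cd.
Left is kg⁻³·s⁴·A²·cd; right is kg⁻³·s⁵·A³·cd — different.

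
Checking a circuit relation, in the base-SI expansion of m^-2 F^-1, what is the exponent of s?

F = C/V (capacitance = charge per voltage),
    = A·s/(kg·m²·s⁻³·A⁻¹) (substituting C and V),
    = kg⁻¹·m⁻²·s⁴·A².
So F⁻¹ = kg·m²·s⁻⁴·A⁻².
Combining: m⁻²·F⁻¹ = m⁻² · (kg·m²·s⁻⁴·A⁻²) = kg·s⁻⁴·A⁻².
The exponent of s is -4.

-4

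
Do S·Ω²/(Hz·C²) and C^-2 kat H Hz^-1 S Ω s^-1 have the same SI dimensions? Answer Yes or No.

No

Left side:
  Hz = 1/s = s⁻¹ (frequency is cycles per second).
  So Hz⁻¹ = s.
  S = 1/Ω (conductance is reciprocal resistance),
      = kg⁻¹·m⁻²·s³·A².
  Ω = V/A (resistance = voltage per current),
      = kg·m²·s⁻³·A⁻².
  So Ω² = kg²·m⁴·s⁻⁶·A⁻⁴.
  C = A·s = s·A (charge = current × time).
  So C⁻² = s⁻²·A⁻².
  Combining: Hz⁻¹·S·Ω²·C⁻² = s · (kg⁻¹·m⁻²·s³·A²) · (kg²·m⁴·s⁻⁶·A⁻⁴) · (s⁻²·A⁻²) = kg·m²·s⁻⁴·A⁻⁴.
Right side:
  C = s·A.
  So C⁻² = s⁻²·A⁻².
  kat = s⁻¹·mol.
  H = kg·m²·s⁻²·A⁻².
  Hz = s⁻¹.
  So Hz⁻¹ = s.
  S = kg⁻¹·m⁻²·s³·A².
  Ω = kg·m²·s⁻³·A⁻².
  Combining: C⁻²·kat·H·Hz⁻¹·S·Ω·s⁻¹ = (s⁻²·A⁻²) · (s⁻¹·mol) · (kg·m²·s⁻²·A⁻²) · s · (kg⁻¹·m⁻²·s³·A²) · (kg·m²·s⁻³·A⁻²) · s⁻¹ = kg·m²·s⁻⁵·A⁻⁴·mol.
Left is kg·m²·s⁻⁴·A⁻⁴; right is kg·m²·s⁻⁵·A⁻⁴·mol — different.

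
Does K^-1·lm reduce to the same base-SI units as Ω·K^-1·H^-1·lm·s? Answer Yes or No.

Left side:
  lm = cd·sr = cd (luminous flux; sr is dimensionless).
  Combining: K⁻¹·lm = K⁻¹ · cd = K⁻¹·cd.
Right side:
  Ω = V/A (resistance = voltage per current),
      = kg·m²·s⁻³·A⁻².
  H = Wb/A (inductance = flux per current),
      = kg·m²·s⁻²·A⁻².
  So H⁻¹ = kg⁻¹·m⁻²·s²·A².
  lm = cd·sr = cd (luminous flux; sr is dimensionless).
  Combining: Ω·K⁻¹·H⁻¹·lm·s = (kg·m²·s⁻³·A⁻²) · K⁻¹ · (kg⁻¹·m⁻²·s²·A²) · cd · s = K⁻¹·cd.
Both reduce to K⁻¹·cd.

Yes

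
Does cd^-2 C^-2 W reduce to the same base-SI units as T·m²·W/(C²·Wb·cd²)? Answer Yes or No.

Yes

Left side:
  C = A·s = s·A (charge = current × time).
  So C⁻² = s⁻²·A⁻².
  W = J/s (power = energy per time),
      = kg·m²·s⁻³.
  Combining: cd⁻²·C⁻²·W = cd⁻² · (s⁻²·A⁻²) · (kg·m²·s⁻³) = kg·m²·s⁻⁵·A⁻²·cd⁻².
Right side:
  T = Wb/m² (flux density = flux per area),
      = kg·s⁻²·A⁻¹.
  C = A·s = s·A (charge = current × time).
  So C⁻² = s⁻²·A⁻².
  Wb = V·s (flux: a volt is a weber per second),
      = kg·m²·s⁻²·A⁻¹.
  So Wb⁻¹ = kg⁻¹·m⁻²·s²·A.
  W = J/s (power = energy per time),
      = kg·m²·s⁻³.
  Combining: T·C⁻²·m²·Wb⁻¹·W·cd⁻² = (kg·s⁻²·A⁻¹) · (s⁻²·A⁻²) · m² · (kg⁻¹·m⁻²·s²·A) · (kg·m²·s⁻³) · cd⁻² = kg·m²·s⁻⁵·A⁻²·cd⁻².
Both reduce to kg·m²·s⁻⁵·A⁻²·cd⁻².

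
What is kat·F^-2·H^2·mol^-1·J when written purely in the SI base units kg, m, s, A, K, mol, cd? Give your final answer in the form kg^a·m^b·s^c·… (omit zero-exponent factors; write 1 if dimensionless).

kat = s⁻¹·mol.
F = kg⁻¹·m⁻²·s⁴·A².
So F⁻² = kg²·m⁴·s⁻⁸·A⁻⁴.
H = kg·m²·s⁻²·A⁻².
So H² = kg²·m⁴·s⁻⁴·A⁻⁴.
J = kg·m²·s⁻².
Combining: kat·F⁻²·H²·mol⁻¹·J = (s⁻¹·mol) · (kg²·m⁴·s⁻⁸·A⁻⁴) · (kg²·m⁴·s⁻⁴·A⁻⁴) · mol⁻¹ · (kg·m²·s⁻²) = kg⁵·m¹⁰·s⁻¹⁵·A⁻⁸.

kg⁵·m¹⁰·s⁻¹⁵·A⁻⁸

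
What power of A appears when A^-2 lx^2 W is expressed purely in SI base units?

lx = m⁻²·cd.
So lx² = m⁻⁴·cd².
W = kg·m²·s⁻³.
Combining: A⁻²·lx²·W = A⁻² · (m⁻⁴·cd²) · (kg·m²·s⁻³) = kg·m⁻²·s⁻³·A⁻²·cd².
The exponent of A is -2.

-2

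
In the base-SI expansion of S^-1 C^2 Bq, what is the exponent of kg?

1

S = kg⁻¹·m⁻²·s³·A².
So S⁻¹ = kg·m²·s⁻³·A⁻².
C = s·A.
So C² = s²·A².
Bq = s⁻¹.
Combining: S⁻¹·C²·Bq = (kg·m²·s⁻³·A⁻²) · (s²·A²) · s⁻¹ = kg·m²·s⁻².
The exponent of kg is 1.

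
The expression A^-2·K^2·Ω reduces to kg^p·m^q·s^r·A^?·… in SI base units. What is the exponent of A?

Ω = kg·m²·s⁻³·A⁻².
Combining: A⁻²·K²·Ω = A⁻² · K² · (kg·m²·s⁻³·A⁻²) = kg·m²·s⁻³·A⁻⁴·K².
The exponent of A is -4.

-4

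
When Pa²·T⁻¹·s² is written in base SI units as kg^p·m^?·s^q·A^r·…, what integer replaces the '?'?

-2

Pa = N/m² (pressure = force per area),
    = kg·m⁻¹·s⁻².
So Pa² = kg²·m⁻²·s⁻⁴.
T = Wb/m² (flux density = flux per area),
    = kg·s⁻²·A⁻¹.
So T⁻¹ = kg⁻¹·s²·A.
Combining: Pa²·T⁻¹·s² = (kg²·m⁻²·s⁻⁴) · (kg⁻¹·s²·A) · s² = kg·m⁻²·A.
The exponent of m is -2.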